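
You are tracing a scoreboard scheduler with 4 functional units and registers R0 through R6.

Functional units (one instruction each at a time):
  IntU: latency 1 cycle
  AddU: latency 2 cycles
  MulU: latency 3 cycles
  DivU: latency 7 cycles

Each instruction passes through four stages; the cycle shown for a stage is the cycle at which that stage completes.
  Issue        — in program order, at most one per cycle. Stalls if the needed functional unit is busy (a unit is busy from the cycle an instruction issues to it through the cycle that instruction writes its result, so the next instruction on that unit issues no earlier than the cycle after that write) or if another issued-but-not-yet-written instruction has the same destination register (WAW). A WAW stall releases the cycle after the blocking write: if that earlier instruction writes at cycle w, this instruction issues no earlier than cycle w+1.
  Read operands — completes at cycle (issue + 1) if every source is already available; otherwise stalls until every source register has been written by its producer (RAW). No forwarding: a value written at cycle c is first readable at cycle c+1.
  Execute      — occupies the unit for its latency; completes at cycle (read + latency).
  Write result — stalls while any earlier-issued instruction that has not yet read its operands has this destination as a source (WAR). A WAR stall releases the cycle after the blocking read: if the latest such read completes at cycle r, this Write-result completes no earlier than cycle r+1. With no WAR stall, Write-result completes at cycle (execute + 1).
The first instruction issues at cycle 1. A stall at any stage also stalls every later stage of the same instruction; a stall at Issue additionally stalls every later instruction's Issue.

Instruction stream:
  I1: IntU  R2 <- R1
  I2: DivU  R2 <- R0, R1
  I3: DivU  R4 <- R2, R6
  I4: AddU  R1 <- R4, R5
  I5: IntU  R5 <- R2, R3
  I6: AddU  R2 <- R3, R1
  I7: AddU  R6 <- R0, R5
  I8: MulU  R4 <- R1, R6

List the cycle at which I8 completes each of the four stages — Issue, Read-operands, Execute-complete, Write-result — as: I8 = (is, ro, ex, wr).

I8 = (35, 39, 42, 43)

1) issue 1, read 2, done 3, write 4
2) issue 5, read 6, done 13, write 14  <WAW R2: wait I1 write@4>
3) issue 15, read 16, done 23, write 24  <struct: DivU busy until I2 writes@14>
4) issue 16, read 25, done 27, write 28  <RAW R4: wait I3 write@24>
5) issue 17, read 18, done 19, write 26  <WAR R5: wait I4 read@25>
6) issue 29, read 30, done 32, write 33  <struct: AddU busy until I4 writes@28>
7) issue 34, read 35, done 37, write 38  <struct: AddU busy until I6 writes@33>
8) issue 35, read 39, done 42, write 43  <RAW R6: wait I7 write@38>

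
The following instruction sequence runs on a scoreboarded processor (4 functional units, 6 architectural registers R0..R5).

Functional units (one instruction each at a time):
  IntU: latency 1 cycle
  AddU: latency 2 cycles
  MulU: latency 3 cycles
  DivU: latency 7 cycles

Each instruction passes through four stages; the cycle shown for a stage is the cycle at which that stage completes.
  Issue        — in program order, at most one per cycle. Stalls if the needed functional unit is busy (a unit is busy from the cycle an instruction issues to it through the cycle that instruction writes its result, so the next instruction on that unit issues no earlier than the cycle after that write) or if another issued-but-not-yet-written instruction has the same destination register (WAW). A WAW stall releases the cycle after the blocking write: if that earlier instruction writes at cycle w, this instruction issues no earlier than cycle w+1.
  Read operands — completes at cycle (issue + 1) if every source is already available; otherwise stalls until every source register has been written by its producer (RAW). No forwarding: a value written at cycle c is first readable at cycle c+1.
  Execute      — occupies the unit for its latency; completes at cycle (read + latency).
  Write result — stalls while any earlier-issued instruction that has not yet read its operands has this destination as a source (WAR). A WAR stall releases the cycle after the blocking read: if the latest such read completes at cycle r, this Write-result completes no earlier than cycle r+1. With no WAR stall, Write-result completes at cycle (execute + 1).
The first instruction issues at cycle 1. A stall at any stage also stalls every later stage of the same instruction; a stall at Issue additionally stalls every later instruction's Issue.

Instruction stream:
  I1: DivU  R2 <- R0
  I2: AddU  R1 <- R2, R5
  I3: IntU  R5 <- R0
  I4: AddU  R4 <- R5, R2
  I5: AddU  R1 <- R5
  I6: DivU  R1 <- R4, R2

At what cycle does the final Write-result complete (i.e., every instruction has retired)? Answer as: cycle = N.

I1 -> (1, 2, 9, 10)
I2 -> (2, 11, 13, 14)  // RAW R2: wait I1 write@10
I3 -> (3, 4, 5, 12)  // WAR R5: wait I2 read@11
I4 -> (15, 16, 18, 19)  // struct: AddU busy until I2 writes@14
I5 -> (20, 21, 23, 24)  // struct: AddU busy until I4 writes@19
I6 -> (25, 26, 33, 34)  // WAW R1: wait I5 write@24

cycle = 34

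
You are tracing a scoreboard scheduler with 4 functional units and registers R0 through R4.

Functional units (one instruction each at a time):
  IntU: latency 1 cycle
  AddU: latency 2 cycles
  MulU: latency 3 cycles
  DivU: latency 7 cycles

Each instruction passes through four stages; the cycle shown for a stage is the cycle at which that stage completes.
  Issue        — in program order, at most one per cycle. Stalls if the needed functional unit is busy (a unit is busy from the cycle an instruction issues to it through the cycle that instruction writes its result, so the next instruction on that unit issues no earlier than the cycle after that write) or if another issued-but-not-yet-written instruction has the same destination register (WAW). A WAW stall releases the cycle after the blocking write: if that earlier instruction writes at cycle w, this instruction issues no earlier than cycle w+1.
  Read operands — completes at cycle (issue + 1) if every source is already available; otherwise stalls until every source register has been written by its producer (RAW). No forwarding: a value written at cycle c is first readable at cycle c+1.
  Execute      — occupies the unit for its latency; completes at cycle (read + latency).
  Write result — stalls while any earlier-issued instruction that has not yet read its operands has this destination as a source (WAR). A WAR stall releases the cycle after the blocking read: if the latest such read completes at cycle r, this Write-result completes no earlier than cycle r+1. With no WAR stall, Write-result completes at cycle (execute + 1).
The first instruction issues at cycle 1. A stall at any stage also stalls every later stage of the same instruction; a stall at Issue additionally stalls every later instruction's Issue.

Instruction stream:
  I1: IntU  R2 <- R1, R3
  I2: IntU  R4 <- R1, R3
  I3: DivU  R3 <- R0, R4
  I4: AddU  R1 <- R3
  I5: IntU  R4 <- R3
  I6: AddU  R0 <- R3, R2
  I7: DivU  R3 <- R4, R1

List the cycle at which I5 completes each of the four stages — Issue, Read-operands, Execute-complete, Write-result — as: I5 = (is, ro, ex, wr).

1) issue 1, read 2, done 3, write 4
2) issue 5, read 6, done 7, write 8  <struct: IntU busy until I1 writes@4>
3) issue 6, read 9, done 16, write 17  <RAW R4: wait I2 write@8>
4) issue 7, read 18, done 20, write 21  <RAW R3: wait I3 write@17>
5) issue 9, read 18, done 19, write 20  <struct: IntU busy until I2 writes@8 / RAW R3: wait I3 write@17>
6) issue 22, read 23, done 25, write 26  <struct: AddU busy until I4 writes@21>
7) issue 23, read 24, done 31, write 32

I5 = (9, 18, 19, 20)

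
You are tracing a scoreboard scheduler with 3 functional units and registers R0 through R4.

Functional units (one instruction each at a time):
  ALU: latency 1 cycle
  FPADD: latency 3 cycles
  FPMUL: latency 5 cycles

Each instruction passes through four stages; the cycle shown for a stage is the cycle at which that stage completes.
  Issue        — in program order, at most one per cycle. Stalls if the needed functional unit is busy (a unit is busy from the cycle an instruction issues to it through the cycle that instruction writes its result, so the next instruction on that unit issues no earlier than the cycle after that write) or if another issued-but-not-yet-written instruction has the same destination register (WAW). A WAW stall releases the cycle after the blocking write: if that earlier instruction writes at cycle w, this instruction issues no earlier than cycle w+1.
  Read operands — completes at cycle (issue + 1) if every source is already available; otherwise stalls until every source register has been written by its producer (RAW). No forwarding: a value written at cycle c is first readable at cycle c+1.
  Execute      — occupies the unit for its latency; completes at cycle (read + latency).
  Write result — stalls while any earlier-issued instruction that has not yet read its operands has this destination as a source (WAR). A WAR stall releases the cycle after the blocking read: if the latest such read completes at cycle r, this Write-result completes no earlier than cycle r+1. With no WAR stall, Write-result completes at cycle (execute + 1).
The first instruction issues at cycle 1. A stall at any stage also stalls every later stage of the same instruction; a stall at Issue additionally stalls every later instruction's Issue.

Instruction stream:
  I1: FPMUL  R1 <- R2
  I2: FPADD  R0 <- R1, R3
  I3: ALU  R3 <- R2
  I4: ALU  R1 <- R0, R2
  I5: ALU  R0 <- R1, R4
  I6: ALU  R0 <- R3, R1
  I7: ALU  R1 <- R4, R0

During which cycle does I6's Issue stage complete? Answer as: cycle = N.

cycle = 21

  I1 | 1 | 2 | 7 | 8
  I2 | 2 | 9 | 12 | 13   RAW R1: wait I1 write@8
  I3 | 3 | 4 | 5 | 10   WAR R3: wait I2 read@9
  I4 | 11 | 14 | 15 | 16   struct: ALU busy until I3 writes@10 · RAW R0: wait I2 write@13
  I5 | 17 | 18 | 19 | 20   struct: ALU busy until I4 writes@16
  I6 | 21 | 22 | 23 | 24   struct: ALU busy until I5 writes@20
  I7 | 25 | 26 | 27 | 28   struct: ALU busy until I6 writes@24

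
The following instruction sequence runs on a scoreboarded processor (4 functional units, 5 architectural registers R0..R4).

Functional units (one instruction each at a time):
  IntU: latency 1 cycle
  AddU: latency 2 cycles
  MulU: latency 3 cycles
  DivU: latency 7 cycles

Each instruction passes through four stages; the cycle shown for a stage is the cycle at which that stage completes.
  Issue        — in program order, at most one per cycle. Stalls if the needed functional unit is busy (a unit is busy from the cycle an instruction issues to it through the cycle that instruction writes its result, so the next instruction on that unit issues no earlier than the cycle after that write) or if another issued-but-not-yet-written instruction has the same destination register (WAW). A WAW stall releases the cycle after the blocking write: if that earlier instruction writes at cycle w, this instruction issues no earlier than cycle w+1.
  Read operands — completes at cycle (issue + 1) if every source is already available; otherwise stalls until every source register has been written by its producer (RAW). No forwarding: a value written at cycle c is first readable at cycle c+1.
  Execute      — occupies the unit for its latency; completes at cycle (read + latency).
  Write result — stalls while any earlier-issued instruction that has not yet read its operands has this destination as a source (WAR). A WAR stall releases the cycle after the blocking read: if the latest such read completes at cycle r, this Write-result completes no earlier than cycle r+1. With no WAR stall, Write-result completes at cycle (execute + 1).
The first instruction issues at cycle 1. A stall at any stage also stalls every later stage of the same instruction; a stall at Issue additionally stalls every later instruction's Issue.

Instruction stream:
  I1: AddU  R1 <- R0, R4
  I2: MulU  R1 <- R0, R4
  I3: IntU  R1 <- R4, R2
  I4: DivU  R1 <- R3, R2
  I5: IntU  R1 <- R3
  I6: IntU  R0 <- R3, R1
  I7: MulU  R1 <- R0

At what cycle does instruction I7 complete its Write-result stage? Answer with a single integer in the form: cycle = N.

[I1] 1/2/4/5
[I2] 6/7/10/11  (WAW R1: wait I1 write@5)
[I3] 12/13/14/15  (WAW R1: wait I2 write@11)
[I4] 16/17/24/25  (WAW R1: wait I3 write@15)
[I5] 26/27/28/29  (WAW R1: wait I4 write@25)
[I6] 30/31/32/33  (struct: IntU busy until I5 writes@29)
[I7] 31/34/37/38  (RAW R0: wait I6 write@33)

cycle = 38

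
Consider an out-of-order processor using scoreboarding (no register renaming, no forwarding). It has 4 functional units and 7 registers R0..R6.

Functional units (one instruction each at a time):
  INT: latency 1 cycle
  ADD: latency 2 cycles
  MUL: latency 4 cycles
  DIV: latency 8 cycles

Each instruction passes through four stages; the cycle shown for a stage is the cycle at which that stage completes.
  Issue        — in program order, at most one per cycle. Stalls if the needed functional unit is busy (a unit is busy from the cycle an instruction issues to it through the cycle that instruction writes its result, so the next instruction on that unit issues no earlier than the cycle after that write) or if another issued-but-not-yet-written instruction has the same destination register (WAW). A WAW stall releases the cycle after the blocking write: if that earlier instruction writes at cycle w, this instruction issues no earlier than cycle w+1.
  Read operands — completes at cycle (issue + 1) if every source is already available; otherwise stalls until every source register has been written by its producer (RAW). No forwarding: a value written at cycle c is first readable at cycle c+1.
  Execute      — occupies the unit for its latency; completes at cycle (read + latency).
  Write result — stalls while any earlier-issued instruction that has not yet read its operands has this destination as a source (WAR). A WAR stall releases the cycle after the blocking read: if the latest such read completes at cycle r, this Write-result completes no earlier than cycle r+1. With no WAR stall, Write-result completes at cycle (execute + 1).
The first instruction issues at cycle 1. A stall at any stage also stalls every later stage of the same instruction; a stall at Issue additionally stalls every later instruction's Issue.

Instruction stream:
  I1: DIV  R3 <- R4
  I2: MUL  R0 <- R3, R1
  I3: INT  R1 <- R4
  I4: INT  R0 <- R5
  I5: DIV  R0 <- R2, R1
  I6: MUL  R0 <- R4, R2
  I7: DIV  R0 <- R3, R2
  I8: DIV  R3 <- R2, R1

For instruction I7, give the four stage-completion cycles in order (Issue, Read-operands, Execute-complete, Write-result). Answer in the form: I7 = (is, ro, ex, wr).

I7 = (40, 41, 49, 50)

I1 -> (1, 2, 10, 11)
I2 -> (2, 12, 16, 17)  // RAW R3: wait I1 write@11
I3 -> (3, 4, 5, 13)  // WAR R1: wait I2 read@12
I4 -> (18, 19, 20, 21)  // WAW R0: wait I2 write@17
I5 -> (22, 23, 31, 32)  // WAW R0: wait I4 write@21
I6 -> (33, 34, 38, 39)  // WAW R0: wait I5 write@32
I7 -> (40, 41, 49, 50)  // WAW R0: wait I6 write@39
I8 -> (51, 52, 60, 61)  // struct: DIV busy until I7 writes@50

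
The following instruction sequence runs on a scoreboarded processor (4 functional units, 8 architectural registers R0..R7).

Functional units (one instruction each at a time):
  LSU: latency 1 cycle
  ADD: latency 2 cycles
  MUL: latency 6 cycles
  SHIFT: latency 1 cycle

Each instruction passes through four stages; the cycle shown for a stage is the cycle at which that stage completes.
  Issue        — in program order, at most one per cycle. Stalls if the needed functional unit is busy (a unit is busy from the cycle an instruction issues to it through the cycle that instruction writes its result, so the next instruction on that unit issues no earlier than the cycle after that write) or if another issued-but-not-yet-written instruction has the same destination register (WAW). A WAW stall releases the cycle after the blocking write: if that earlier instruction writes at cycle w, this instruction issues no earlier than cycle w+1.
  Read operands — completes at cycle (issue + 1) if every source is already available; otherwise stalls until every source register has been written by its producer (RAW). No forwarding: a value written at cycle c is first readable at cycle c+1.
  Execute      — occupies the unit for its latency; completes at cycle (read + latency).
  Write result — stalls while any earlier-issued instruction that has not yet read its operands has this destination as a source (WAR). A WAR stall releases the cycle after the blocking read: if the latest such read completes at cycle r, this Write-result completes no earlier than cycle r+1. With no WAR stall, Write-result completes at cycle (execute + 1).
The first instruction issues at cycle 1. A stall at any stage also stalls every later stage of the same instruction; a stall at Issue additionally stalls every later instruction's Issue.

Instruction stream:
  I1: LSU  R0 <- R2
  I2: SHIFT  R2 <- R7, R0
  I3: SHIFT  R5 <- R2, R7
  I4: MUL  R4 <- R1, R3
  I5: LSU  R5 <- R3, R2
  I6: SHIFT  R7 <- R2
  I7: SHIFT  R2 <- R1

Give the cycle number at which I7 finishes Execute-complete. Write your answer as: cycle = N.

cycle = 19

c1: I1→LSU
c2: I1 RO, I2→SHIFT
c3: I1 EX
c4: I1 WR R0
c5: I2 RO
c6: I2 EX
c7: I2 WR R2
c8: I3→SHIFT
c9: I3 RO, I4→MUL
c10: I3 EX, I4 RO
c11: I3 WR R5
c12: I5→LSU
c13: I5 RO, I6→SHIFT
c14: I5 EX, I6 RO
c15: I5 WR R5, I6 EX
c16: I4 EX, I6 WR R7
c17: I4 WR R4, I7→SHIFT
c18: I7 RO
c19: I7 EX
c20: I7 WR R2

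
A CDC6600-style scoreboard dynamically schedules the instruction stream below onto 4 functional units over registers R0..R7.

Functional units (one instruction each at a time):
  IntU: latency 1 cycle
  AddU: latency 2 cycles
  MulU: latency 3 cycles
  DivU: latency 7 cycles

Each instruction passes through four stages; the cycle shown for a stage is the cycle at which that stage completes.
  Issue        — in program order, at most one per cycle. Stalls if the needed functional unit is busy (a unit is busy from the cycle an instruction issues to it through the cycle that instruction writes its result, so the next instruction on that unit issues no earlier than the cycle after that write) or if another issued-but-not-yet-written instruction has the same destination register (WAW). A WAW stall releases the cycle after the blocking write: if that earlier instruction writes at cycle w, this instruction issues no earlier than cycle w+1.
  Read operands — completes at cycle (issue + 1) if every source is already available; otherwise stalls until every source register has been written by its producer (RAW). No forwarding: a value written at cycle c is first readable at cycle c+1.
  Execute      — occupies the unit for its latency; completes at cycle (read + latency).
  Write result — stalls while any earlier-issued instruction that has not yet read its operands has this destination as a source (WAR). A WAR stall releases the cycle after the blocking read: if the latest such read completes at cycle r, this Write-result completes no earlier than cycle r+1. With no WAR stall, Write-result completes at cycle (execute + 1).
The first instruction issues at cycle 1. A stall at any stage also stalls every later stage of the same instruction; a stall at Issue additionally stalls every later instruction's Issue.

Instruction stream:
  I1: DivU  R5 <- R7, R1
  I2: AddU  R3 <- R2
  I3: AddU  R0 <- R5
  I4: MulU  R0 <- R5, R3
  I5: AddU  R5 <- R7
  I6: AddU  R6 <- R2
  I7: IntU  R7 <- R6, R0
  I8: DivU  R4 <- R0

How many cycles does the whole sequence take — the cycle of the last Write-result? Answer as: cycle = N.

cycle = 32

[1] I1 dispatched to DivU
[2] I1 operands ready; I2 dispatched to AddU
[3] I2 operands ready
[5] I2 complete
[6] R3←I2
[7] I3 dispatched to AddU
[9] I1 complete
[10] R5←I1
[11] I3 operands ready
[13] I3 complete
[14] R0←I3
[15] I4 dispatched to MulU
[16] I4 operands ready; I5 dispatched to AddU
[17] I5 operands ready
[19] I4 complete; I5 complete
[20] R0←I4; R5←I5
[21] I6 dispatched to AddU
[22] I6 operands ready; I7 dispatched to IntU
[23] I8 dispatched to DivU
[24] I6 complete; I8 operands ready
[25] R6←I6
[26] I7 operands ready
[27] I7 complete
[28] R7←I7
[31] I8 complete
[32] R4←I8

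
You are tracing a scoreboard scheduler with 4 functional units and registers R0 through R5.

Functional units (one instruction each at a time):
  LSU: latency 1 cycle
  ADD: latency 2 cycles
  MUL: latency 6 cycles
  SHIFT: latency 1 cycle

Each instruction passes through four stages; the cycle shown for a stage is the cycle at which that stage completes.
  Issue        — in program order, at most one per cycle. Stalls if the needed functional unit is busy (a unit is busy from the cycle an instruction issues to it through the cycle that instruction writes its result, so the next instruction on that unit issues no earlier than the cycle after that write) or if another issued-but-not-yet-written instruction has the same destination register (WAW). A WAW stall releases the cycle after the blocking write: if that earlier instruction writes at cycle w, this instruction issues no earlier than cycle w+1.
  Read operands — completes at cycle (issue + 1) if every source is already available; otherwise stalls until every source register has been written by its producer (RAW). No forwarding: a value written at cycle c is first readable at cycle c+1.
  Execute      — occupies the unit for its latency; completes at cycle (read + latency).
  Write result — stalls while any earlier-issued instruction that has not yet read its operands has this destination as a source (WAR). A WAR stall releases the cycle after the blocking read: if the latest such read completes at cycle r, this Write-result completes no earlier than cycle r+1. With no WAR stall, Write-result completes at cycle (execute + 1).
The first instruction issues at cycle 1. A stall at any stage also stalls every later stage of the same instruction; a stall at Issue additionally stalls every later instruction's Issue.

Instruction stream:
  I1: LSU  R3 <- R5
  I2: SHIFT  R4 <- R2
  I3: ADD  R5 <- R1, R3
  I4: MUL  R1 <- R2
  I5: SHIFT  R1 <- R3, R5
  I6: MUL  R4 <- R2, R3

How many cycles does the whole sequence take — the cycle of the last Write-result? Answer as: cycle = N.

t=1  issue I1 (LSU)
t=2  I1 read-ops, issue I2 (SHIFT)
t=3  I1 finished on LSU, I2 read-ops, issue I3 (ADD)
t=4  I1→R3, I2 finished on SHIFT, issue I4 (MUL)
t=5  I2→R4, I3 read-ops, I4 read-ops
t=7  I3 finished on ADD
t=8  I3→R5
t=11  I4 finished on MUL
t=12  I4→R1
t=13  issue I5 (SHIFT)
t=14  I5 read-ops, issue I6 (MUL)
t=15  I5 finished on SHIFT, I6 read-ops
t=16  I5→R1
t=21  I6 finished on MUL
t=22  I6→R4

cycle = 22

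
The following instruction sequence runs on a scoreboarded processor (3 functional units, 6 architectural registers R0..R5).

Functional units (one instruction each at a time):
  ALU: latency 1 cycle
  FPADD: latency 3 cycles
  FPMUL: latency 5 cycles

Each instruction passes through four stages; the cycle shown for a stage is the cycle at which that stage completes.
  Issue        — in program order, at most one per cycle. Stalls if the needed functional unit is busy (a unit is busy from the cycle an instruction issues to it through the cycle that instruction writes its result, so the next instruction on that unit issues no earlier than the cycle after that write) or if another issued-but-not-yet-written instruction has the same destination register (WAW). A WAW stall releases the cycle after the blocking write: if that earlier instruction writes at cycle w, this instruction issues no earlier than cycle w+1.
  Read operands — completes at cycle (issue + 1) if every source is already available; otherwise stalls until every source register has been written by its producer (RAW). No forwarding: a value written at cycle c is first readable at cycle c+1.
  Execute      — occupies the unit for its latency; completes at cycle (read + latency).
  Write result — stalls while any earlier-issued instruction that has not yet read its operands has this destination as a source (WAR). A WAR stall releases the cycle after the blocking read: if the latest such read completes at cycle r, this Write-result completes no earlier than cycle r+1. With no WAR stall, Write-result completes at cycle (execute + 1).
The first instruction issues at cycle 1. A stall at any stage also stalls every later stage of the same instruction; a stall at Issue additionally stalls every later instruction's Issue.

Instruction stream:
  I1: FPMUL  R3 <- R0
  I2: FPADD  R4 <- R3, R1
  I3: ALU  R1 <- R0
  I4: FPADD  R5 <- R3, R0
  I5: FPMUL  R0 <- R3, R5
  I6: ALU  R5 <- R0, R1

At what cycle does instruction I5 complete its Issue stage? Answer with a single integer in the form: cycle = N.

cycle = 15

[1] issue I1 (FPMUL)
[2] I1 read-ops, issue I2 (FPADD)
[3] issue I3 (ALU)
[4] I3 read-ops
[5] I3 finished on ALU
[7] I1 finished on FPMUL
[8] I1→R3
[9] I2 read-ops
[10] I3→R1
[12] I2 finished on FPADD
[13] I2→R4
[14] issue I4 (FPADD)
[15] I4 read-ops, issue I5 (FPMUL)
[18] I4 finished on FPADD
[19] I4→R5
[20] I5 read-ops, issue I6 (ALU)
[25] I5 finished on FPMUL
[26] I5→R0
[27] I6 read-ops
[28] I6 finished on ALU
[29] I6→R5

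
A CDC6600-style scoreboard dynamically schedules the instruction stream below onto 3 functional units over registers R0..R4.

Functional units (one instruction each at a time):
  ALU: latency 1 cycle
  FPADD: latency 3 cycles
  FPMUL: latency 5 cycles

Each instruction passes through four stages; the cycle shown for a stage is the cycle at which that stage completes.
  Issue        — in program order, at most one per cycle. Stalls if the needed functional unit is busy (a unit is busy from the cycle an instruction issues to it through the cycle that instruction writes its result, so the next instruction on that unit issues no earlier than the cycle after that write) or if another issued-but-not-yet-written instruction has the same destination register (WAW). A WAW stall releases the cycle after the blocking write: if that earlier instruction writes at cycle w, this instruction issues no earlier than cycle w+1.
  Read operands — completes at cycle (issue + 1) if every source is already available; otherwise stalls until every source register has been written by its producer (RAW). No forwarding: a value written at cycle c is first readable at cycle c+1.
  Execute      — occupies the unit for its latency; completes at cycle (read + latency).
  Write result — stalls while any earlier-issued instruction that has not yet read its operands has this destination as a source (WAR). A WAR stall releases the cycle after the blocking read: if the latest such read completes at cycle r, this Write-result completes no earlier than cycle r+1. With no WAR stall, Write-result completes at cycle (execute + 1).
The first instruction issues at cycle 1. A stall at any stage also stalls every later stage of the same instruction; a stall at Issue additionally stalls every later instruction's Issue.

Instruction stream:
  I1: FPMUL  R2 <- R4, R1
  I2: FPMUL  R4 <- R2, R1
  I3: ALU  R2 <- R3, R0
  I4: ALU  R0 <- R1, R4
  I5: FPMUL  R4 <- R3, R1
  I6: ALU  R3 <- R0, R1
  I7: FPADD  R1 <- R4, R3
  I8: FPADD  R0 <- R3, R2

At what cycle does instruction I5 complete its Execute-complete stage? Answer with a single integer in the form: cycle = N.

cycle = 23

c1: I1→FPMUL
c2: I1 RO
c7: I1 EX
c8: I1 WR R2
c9: I2→FPMUL
c10: I2 RO · I3→ALU
c11: I3 RO
c12: I3 EX
c13: I3 WR R2
c14: I4→ALU
c15: I2 EX
c16: I2 WR R4
c17: I4 RO · I5→FPMUL
c18: I4 EX · I5 RO
c19: I4 WR R0
c20: I6→ALU
c21: I6 RO · I7→FPADD
c22: I6 EX
c23: I5 EX · I6 WR R3
c24: I5 WR R4
c25: I7 RO
c28: I7 EX
c29: I7 WR R1
c30: I8→FPADD
c31: I8 RO
c34: I8 EX
c35: I8 WR R0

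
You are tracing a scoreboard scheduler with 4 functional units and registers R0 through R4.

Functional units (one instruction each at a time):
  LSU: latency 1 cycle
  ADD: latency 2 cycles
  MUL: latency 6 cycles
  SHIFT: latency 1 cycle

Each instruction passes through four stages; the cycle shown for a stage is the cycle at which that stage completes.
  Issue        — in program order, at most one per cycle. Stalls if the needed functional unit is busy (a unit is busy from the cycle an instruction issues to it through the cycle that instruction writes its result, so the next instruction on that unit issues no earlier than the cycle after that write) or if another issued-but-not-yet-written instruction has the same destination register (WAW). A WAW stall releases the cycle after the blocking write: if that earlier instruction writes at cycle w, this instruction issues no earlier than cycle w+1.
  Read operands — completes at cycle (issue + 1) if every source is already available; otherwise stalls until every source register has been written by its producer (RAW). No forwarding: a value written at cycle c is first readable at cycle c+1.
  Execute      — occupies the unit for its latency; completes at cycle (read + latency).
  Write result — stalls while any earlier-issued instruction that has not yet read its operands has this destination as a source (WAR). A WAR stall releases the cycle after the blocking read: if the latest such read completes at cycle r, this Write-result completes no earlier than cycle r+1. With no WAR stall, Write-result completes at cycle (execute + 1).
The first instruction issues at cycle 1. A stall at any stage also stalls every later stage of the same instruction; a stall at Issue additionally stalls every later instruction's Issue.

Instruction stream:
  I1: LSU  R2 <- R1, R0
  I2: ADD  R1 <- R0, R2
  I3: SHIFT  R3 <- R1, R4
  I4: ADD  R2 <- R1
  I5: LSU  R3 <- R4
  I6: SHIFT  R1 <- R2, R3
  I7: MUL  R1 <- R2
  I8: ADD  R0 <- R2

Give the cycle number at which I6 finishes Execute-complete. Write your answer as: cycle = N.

c1: I1 issues→LSU
c2: I1 reads; I2 issues→ADD
c3: I1 exec-done; I3 issues→SHIFT
c4: I1 writes R2
c5: I2 reads
c7: I2 exec-done
c8: I2 writes R1
c9: I3 reads; I4 issues→ADD
c10: I3 exec-done; I4 reads
c11: I3 writes R3
c12: I4 exec-done; I5 issues→LSU
c13: I4 writes R2; I5 reads; I6 issues→SHIFT
c14: I5 exec-done
c15: I5 writes R3
c16: I6 reads
c17: I6 exec-done
c18: I6 writes R1
c19: I7 issues→MUL
c20: I7 reads; I8 issues→ADD
c21: I8 reads
c23: I8 exec-done
c24: I8 writes R0
c26: I7 exec-done
c27: I7 writes R1

cycle = 17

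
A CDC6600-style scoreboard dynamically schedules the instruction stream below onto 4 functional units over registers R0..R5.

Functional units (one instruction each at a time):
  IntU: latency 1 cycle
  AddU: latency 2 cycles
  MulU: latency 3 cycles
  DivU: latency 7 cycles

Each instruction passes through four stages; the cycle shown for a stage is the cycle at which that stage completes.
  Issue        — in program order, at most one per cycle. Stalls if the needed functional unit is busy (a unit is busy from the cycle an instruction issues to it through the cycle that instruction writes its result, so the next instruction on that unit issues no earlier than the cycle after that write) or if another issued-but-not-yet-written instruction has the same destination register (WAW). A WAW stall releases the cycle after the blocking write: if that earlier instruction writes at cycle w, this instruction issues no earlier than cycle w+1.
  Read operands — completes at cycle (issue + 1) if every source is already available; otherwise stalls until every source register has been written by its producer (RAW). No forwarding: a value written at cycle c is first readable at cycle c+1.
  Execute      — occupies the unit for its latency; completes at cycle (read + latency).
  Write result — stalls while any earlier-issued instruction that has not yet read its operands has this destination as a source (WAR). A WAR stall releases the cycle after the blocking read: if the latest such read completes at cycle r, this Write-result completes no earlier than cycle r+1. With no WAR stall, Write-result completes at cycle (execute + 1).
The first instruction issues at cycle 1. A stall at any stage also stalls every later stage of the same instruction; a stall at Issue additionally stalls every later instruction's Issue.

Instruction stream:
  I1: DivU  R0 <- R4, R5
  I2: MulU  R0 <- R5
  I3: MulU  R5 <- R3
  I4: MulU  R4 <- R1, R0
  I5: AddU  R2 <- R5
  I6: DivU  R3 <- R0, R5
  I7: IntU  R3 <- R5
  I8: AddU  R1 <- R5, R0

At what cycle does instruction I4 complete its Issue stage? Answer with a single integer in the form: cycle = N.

cycle = 23

I1 -> (1, 2, 9, 10)
I2 -> (11, 12, 15, 16)  // WAW R0: wait I1 write@10
I3 -> (17, 18, 21, 22)  // struct: MulU busy until I2 writes@16
I4 -> (23, 24, 27, 28)  // struct: MulU busy until I3 writes@22
I5 -> (24, 25, 27, 28)
I6 -> (25, 26, 33, 34)
I7 -> (35, 36, 37, 38)  // WAW R3: wait I6 write@34
I8 -> (36, 37, 39, 40)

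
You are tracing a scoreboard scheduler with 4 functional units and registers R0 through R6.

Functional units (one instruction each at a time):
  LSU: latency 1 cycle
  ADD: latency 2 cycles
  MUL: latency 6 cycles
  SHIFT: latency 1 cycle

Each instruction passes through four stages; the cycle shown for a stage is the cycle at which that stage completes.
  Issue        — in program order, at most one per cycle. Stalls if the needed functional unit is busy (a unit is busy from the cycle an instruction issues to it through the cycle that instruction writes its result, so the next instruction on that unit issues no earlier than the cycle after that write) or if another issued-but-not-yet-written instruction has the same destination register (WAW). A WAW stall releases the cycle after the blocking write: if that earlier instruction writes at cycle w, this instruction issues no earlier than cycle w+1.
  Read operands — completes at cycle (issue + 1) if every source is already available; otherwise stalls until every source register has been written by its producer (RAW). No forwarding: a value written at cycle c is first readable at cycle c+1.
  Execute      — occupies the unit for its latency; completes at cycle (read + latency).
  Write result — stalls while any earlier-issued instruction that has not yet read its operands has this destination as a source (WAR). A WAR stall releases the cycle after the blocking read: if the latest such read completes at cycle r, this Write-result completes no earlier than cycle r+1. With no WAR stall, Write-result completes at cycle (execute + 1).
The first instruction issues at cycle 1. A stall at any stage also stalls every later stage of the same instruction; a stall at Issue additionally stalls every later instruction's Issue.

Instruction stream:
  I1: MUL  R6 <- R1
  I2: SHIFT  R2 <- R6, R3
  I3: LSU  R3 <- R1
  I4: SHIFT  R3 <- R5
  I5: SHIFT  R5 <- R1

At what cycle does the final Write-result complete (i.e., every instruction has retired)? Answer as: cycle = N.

cycle = 20

c1: issue I1 (MUL)
c2: I1 read-ops · issue I2 (SHIFT)
c3: issue I3 (LSU)
c4: I3 read-ops
c5: I3 finished on LSU
c8: I1 finished on MUL
c9: I1→R6
c10: I2 read-ops
c11: I2 finished on SHIFT · I3→R3
c12: I2→R2
c13: issue I4 (SHIFT)
c14: I4 read-ops
c15: I4 finished on SHIFT
c16: I4→R3
c17: issue I5 (SHIFT)
c18: I5 read-ops
c19: I5 finished on SHIFT
c20: I5→R5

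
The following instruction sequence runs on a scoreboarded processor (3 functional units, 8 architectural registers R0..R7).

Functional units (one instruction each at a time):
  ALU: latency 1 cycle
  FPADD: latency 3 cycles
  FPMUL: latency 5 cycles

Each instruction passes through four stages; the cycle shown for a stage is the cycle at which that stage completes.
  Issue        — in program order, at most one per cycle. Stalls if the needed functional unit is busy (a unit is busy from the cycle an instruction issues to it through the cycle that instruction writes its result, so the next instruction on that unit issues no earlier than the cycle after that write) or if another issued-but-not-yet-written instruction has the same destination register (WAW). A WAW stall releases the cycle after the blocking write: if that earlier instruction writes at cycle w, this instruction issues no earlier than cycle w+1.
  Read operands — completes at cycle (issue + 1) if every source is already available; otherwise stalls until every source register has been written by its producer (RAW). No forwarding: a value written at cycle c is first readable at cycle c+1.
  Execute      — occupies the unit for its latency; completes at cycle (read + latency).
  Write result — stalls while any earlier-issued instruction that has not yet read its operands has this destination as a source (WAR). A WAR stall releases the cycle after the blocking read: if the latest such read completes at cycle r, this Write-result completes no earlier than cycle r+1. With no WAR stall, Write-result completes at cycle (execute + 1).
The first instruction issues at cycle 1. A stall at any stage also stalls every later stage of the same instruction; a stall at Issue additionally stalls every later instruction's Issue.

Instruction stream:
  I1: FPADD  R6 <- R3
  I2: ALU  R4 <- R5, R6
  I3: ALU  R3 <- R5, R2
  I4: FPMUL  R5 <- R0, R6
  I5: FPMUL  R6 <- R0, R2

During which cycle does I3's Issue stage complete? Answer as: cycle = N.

cycle = 10

c1: I1 dispatched to FPADD
c2: I1 operands ready; I2 dispatched to ALU
c5: I1 complete
c6: R6←I1
c7: I2 operands ready
c8: I2 complete
c9: R4←I2
c10: I3 dispatched to ALU
c11: I3 operands ready; I4 dispatched to FPMUL
c12: I3 complete; I4 operands ready
c13: R3←I3
c17: I4 complete
c18: R5←I4
c19: I5 dispatched to FPMUL
c20: I5 operands ready
c25: I5 complete
c26: R6←I5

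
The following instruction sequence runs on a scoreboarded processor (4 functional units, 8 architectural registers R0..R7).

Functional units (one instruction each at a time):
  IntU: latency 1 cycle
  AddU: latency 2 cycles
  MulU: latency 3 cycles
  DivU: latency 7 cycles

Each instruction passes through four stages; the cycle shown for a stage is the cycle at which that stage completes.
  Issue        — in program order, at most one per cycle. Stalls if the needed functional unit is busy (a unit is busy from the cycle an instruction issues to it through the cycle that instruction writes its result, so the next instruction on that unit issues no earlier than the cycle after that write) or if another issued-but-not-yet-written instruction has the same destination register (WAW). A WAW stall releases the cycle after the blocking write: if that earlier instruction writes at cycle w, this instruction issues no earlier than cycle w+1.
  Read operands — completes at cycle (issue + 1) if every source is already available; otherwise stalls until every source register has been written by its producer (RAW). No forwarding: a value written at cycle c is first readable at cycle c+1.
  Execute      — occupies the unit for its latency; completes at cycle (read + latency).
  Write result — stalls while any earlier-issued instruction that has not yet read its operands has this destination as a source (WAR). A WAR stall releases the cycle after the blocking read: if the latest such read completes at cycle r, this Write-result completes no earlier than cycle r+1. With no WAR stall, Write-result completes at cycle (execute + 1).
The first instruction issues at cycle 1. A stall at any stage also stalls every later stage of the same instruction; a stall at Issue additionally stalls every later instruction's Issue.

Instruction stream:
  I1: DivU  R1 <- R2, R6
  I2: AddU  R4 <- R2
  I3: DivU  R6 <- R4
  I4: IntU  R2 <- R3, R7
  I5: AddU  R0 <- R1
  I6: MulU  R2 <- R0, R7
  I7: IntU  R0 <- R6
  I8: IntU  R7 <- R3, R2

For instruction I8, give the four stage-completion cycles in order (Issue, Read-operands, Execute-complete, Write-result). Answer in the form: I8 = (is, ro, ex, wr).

I8 = (24, 25, 26, 27)

c1: I1 issues→DivU
c2: I1 reads, I2 issues→AddU
c3: I2 reads
c5: I2 exec-done
c6: I2 writes R4
c9: I1 exec-done
c10: I1 writes R1
c11: I3 issues→DivU
c12: I3 reads, I4 issues→IntU
c13: I4 reads, I5 issues→AddU
c14: I4 exec-done, I5 reads
c15: I4 writes R2
c16: I5 exec-done, I6 issues→MulU
c17: I5 writes R0
c18: I6 reads, I7 issues→IntU
c19: I3 exec-done
c20: I3 writes R6
c21: I6 exec-done, I7 reads
c22: I6 writes R2, I7 exec-done
c23: I7 writes R0
c24: I8 issues→IntU
c25: I8 reads
c26: I8 exec-done
c27: I8 writes R7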